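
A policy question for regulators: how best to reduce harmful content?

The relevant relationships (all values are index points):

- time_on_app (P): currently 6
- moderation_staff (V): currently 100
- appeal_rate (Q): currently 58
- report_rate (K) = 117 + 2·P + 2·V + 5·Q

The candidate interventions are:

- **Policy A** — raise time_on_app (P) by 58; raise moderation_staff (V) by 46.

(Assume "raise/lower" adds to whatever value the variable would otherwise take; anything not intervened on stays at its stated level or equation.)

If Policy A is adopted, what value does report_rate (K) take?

Policy A (P + 58, V + 46):
  P = 6 + 58 = 64
  V = 100 + 46 = 146
  Q = 58
  K = 117 + 2·64 + 2·146 + 5·58 = 827

827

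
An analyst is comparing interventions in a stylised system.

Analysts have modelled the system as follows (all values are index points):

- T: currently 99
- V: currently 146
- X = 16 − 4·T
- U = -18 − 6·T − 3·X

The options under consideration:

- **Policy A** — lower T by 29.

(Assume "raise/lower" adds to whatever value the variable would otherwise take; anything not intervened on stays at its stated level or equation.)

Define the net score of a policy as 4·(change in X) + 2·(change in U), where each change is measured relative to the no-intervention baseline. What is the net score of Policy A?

Baseline:
  T = 99
  X = 16 − 4·99 = -380
  U = -18 − 6·99 − 3·(-380) = 528
Policy A (T − 29):
  T = 99 − 29 = 70
  X = 16 − 4·70 = -264
  U = -18 − 6·70 − 3·(-264) = 354
ΔX = -264 − (-380) = 116; ΔU = 354 − 528 = -174
Score = 4·116 + 2·(-174) = 116

116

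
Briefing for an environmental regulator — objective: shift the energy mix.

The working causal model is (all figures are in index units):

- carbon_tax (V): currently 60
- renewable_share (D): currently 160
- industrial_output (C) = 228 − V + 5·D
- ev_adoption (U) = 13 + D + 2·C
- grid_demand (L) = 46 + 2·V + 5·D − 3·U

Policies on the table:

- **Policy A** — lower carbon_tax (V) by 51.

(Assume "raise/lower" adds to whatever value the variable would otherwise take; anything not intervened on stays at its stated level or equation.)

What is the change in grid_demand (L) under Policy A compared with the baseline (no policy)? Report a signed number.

Baseline:
  V = 60
  D = 160
  C = 228 − 60 + 5·160 = 968
  U = 13 + 160 + 2·968 = 2109
  L = 46 + 2·60 + 5·160 − 3·2109 = -5361
Policy A (V − 51):
  V = 60 − 51 = 9
  D = 160
  C = 228 − 9 + 5·160 = 1019
  U = 13 + 160 + 2·1019 = 2211
  L = 46 + 2·9 + 5·160 − 3·2211 = -5769
Change in L: -5769 − (-5361) = -408

-408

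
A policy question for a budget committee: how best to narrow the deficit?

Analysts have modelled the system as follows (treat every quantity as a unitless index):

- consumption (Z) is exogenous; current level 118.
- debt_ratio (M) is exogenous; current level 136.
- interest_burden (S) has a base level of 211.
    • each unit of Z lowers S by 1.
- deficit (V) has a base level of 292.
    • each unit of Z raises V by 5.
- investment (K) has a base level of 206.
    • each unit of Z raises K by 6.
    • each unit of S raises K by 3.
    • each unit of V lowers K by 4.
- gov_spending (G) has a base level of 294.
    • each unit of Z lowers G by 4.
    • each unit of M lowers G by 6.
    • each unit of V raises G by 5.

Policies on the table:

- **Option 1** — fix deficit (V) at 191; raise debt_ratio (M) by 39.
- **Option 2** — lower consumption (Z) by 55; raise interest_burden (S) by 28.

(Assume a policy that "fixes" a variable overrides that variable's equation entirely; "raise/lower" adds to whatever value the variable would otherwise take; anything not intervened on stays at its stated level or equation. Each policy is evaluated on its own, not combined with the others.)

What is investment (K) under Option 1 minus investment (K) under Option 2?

1745

Option 1 (V := 191, M + 39):
  Z = 118
  S = 211 − 118 = 93
  V = 191
  K = 206 + 6·118 + 3·93 − 4·191 = 429
Option 2 (Z − 55, S + 28):
  Z = 118 − 55 = 63
  S = 211 − 63 (+28 from intervention) = 176
  V = 292 + 5·63 = 607
  K = 206 + 6·63 + 3·176 − 4·607 = -1316
K: 429 − (-1316) = 1745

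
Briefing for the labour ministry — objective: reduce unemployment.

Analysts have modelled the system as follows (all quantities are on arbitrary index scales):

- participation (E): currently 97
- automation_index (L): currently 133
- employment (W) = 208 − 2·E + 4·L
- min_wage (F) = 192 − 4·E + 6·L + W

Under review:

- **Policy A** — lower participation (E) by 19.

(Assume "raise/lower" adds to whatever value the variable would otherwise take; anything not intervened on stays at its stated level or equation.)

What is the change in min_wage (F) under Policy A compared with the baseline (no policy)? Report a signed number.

Baseline:
  E = 97
  L = 133
  W = 208 − 2·97 + 4·133 = 546
  F = 192 − 4·97 + 6·133 + 546 = 1148
Policy A (E − 19):
  E = 97 − 19 = 78
  L = 133
  W = 208 − 2·78 + 4·133 = 584
  F = 192 − 4·78 + 6·133 + 584 = 1262
Change in F: 1262 − 1148 = 114

114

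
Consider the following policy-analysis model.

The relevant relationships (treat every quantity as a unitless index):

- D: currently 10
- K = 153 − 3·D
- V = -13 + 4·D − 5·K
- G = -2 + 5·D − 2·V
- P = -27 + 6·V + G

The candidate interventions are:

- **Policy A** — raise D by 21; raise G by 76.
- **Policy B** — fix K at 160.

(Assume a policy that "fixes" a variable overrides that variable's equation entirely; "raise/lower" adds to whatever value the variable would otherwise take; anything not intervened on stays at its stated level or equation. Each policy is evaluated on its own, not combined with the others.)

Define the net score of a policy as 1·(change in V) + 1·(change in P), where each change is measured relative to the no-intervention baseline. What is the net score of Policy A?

Baseline:
  D = 10
  K = 153 − 3·10 = 123
  V = -13 + 4·10 − 5·123 = -588
  G = -2 + 5·10 − 2·(-588) = 1224
  P = -27 + 6·(-588) + 1224 = -2331
Policy A (D + 21, G + 76):
  D = 10 + 21 = 31
  K = 153 − 3·31 = 60
  V = -13 + 4·31 − 5·60 = -189
  G = -2 + 5·31 − 2·(-189) (+76 from intervention) = 607
  P = -27 + 6·(-189) + 607 = -554
ΔV = -189 − (-588) = 399; ΔP = -554 − (-2331) = 1777
Score = 1·399 + 1·1777 = 2176

2176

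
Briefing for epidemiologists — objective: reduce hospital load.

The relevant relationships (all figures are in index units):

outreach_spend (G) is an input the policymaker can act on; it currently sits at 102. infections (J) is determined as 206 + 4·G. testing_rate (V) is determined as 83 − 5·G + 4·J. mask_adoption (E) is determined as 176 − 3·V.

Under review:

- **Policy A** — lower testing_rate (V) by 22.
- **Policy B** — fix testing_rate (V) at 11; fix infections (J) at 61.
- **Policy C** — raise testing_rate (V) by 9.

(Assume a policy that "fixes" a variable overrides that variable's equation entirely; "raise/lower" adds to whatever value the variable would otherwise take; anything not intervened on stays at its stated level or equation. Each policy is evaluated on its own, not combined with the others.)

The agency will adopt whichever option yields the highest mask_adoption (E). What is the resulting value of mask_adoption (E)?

Policy A (V − 22):
  G = 102
  J = 206 + 4·102 = 614
  V = 83 − 5·102 + 4·614 (−22 from intervention) = 2007
  E = 176 − 3·2007 = -5845
Policy B (V := 11, J := 61):
  G = 102
  J = 61
  V = 11
  E = 176 − 3·11 = 143
Policy C (V + 9):
  G = 102
  J = 206 + 4·102 = 614
  V = 83 − 5·102 + 4·614 (+9 from intervention) = 2038
  E = 176 − 3·2038 = -5938
Comparing — Policy A: E=-5845, Policy B: E=143, Policy C: E=-5938. Highest is 143 (Policy B).

143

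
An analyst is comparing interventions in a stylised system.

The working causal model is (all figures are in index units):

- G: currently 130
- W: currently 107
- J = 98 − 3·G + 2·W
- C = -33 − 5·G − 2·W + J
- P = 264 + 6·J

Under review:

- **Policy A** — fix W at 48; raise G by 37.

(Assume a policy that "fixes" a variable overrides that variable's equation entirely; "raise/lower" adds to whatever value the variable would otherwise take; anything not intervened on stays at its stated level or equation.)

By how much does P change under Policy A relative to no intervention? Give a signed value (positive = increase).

-1374

Baseline:
  G = 130
  W = 107
  J = 98 − 3·130 + 2·107 = -78
  P = 264 + 6·(-78) = -204
Policy A (W := 48, G + 37):
  G = 130 + 37 = 167
  W = 48
  J = 98 − 3·167 + 2·48 = -307
  P = 264 + 6·(-307) = -1578
Change in P: -1578 − (-204) = -1374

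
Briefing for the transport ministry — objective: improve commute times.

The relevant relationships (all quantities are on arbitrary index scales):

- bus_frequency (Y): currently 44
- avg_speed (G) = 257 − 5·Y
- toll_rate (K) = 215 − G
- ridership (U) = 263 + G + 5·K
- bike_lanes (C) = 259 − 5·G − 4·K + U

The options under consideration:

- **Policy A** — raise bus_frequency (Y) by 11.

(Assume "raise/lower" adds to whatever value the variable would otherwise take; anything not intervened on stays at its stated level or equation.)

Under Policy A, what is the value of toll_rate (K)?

233

Policy A (Y + 11):
  Y = 44 + 11 = 55
  G = 257 − 5·55 = -18
  K = 215 − (-18) = 233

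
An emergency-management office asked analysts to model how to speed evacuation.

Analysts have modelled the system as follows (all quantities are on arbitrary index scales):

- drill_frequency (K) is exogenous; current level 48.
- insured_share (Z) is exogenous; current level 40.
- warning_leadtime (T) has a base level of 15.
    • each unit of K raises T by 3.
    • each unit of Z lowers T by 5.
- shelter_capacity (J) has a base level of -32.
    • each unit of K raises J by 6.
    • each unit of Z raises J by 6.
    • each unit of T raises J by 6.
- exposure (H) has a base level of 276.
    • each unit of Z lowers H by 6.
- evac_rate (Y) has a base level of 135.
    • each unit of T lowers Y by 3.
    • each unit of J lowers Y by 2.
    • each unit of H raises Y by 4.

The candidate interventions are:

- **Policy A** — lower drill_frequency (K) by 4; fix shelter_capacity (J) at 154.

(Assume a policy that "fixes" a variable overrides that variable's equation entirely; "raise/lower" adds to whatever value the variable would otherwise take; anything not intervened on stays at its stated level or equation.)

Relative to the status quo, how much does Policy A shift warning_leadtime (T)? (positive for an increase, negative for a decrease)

-12

Baseline:
  K = 48
  Z = 40
  T = 15 + 3·48 − 5·40 = -41
Policy A (K − 4, J := 154):
  K = 48 − 4 = 44
  Z = 40
  T = 15 + 3·44 − 5·40 = -53
Change in T: -53 − (-41) = -12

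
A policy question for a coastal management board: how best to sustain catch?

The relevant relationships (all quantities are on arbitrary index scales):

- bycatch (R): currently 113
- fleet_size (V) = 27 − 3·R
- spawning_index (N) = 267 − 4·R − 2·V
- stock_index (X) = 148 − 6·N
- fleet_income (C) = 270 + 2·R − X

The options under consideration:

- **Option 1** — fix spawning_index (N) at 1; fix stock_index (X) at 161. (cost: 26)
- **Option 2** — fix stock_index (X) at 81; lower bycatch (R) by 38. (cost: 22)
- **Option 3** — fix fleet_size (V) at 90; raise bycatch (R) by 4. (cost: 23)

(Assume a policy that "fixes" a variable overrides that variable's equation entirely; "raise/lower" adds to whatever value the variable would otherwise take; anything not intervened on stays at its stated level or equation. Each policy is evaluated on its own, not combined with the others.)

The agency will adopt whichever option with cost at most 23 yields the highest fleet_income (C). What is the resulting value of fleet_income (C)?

339

Option 2 (X := 81, R − 38):
  R = 113 − 38 = 75
  V = 27 − 3·75 = -198
  N = 267 − 4·75 − 2·(-198) = 363
  X = 81
  C = 270 + 2·75 − 81 = 339
Option 3 (V := 90, R + 4):
  R = 113 + 4 = 117
  V = 90
  N = 267 − 4·117 − 2·90 = -381
  X = 148 − 6·(-381) = 2434
  C = 270 + 2·117 − 2434 = -1930
Comparing — Option 2: C=339, Option 3: C=-1930. Highest is 339 (Option 2).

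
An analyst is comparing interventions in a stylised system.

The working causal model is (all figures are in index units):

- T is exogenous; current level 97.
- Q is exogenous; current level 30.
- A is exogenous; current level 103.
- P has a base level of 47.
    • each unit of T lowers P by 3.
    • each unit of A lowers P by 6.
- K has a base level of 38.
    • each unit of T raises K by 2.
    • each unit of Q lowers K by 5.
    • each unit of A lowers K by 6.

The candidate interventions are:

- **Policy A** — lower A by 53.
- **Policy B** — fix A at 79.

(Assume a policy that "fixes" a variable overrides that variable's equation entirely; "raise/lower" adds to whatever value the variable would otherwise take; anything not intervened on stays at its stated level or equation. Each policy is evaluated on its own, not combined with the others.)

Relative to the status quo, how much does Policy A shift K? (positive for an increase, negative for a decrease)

318

Baseline:
  T = 97
  Q = 30
  A = 103
  K = 38 + 2·97 − 5·30 − 6·103 = -536
Policy A (A − 53):
  T = 97
  Q = 30
  A = 103 − 53 = 50
  K = 38 + 2·97 − 5·30 − 6·50 = -218
Change in K: -218 − (-536) = 318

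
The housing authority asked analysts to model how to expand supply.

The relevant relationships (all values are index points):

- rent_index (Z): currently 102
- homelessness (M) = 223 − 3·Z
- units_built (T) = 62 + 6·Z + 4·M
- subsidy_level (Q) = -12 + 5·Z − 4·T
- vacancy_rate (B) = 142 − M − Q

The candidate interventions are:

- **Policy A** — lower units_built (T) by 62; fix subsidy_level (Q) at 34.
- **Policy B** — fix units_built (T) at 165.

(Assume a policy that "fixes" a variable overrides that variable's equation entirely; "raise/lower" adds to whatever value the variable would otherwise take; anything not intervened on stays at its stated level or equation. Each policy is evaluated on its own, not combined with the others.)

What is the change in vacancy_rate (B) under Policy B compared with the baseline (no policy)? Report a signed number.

-708

Baseline:
  Z = 102
  M = 223 − 3·102 = -83
  T = 62 + 6·102 + 4·(-83) = 342
  Q = -12 + 5·102 − 4·342 = -870
  B = 142 − (-83) − (-870) = 1095
Policy B (T := 165):
  Z = 102
  M = 223 − 3·102 = -83
  T = 165
  Q = -12 + 5·102 − 4·165 = -162
  B = 142 − (-83) − (-162) = 387
Change in B: 387 − 1095 = -708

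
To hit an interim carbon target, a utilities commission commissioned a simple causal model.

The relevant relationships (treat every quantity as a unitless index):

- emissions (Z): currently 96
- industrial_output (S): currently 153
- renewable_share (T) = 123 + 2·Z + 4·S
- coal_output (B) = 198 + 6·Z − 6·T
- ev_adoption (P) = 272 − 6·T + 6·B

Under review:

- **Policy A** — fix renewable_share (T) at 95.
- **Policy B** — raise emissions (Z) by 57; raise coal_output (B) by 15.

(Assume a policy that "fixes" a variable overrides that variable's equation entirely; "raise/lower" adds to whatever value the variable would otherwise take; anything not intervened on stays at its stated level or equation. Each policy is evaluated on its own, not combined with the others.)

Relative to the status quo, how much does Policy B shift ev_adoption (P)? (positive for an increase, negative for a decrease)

Baseline:
  Z = 96
  S = 153
  T = 123 + 2·96 + 4·153 = 927
  B = 198 + 6·96 − 6·927 = -4788
  P = 272 − 6·927 + 6·(-4788) = -34018
Policy B (Z + 57, B + 15):
  Z = 96 + 57 = 153
  S = 153
  T = 123 + 2·153 + 4·153 = 1041
  B = 198 + 6·153 − 6·1041 (+15 from intervention) = -5115
  P = 272 − 6·1041 + 6·(-5115) = -36664
Change in P: -36664 − (-34018) = -2646

-2646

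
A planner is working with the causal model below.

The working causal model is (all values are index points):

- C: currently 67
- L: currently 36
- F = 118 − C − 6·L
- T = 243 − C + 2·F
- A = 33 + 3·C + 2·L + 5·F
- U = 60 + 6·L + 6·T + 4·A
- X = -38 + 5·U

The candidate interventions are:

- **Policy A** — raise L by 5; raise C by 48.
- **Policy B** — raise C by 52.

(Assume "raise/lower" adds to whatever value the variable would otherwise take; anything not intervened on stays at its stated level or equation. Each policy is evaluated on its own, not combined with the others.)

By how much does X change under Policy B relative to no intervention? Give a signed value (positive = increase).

Baseline:
  C = 67
  L = 36
  F = 118 − 67 − 6·36 = -165
  T = 243 − 67 + 2·(-165) = -154
  A = 33 + 3·67 + 2·36 + 5·(-165) = -519
  U = 60 + 6·36 + 6·(-154) + 4·(-519) = -2724
  X = -38 + 5·(-2724) = -13658
Policy B (C + 52):
  C = 67 + 52 = 119
  L = 36
  F = 118 − 119 − 6·36 = -217
  T = 243 − 119 + 2·(-217) = -310
  A = 33 + 3·119 + 2·36 + 5·(-217) = -623
  U = 60 + 6·36 + 6·(-310) + 4·(-623) = -4076
  X = -38 + 5·(-4076) = -20418
Change in X: -20418 − (-13658) = -6760

-6760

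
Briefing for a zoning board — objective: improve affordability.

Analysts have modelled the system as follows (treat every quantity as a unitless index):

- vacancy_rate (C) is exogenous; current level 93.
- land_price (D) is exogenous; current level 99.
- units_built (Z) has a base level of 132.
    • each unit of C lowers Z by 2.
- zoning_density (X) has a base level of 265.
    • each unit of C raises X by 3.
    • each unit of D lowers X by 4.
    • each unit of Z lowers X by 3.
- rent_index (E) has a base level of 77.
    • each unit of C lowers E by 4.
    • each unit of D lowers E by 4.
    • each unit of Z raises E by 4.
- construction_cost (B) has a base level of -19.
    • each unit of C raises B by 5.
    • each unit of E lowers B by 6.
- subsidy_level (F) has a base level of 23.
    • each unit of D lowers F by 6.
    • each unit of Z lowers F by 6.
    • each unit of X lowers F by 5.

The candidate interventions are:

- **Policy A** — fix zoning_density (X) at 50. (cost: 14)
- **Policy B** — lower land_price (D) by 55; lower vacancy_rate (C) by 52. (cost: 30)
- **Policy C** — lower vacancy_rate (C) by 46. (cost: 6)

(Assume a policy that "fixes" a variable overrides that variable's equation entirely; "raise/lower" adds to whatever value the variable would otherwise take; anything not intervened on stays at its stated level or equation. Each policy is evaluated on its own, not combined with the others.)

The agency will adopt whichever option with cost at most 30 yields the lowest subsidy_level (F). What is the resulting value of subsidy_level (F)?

Policy A (X := 50):
  C = 93
  D = 99
  Z = 132 − 2·93 = -54
  X = 50
  F = 23 − 6·99 − 6·(-54) − 5·50 = -497
Policy B (D − 55, C − 52):
  C = 93 − 52 = 41
  D = 99 − 55 = 44
  Z = 132 − 2·41 = 50
  X = 265 + 3·41 − 4·44 − 3·50 = 62
  F = 23 − 6·44 − 6·50 − 5·62 = -851
Policy C (C − 46):
  C = 93 − 46 = 47
  D = 99
  Z = 132 − 2·47 = 38
  X = 265 + 3·47 − 4·99 − 3·38 = -104
  F = 23 − 6·99 − 6·38 − 5·(-104) = -279
Comparing — Policy A: F=-497, Policy B: F=-851, Policy C: F=-279. Lowest is -851 (Policy B).

-851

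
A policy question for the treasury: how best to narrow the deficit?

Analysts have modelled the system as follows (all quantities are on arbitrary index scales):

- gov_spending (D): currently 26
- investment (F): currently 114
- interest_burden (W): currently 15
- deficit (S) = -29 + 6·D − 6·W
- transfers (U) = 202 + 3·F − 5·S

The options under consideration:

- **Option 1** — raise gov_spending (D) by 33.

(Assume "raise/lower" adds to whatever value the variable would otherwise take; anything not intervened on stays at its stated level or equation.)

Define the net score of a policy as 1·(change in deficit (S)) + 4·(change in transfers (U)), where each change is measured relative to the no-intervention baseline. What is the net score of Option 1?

-3762

Baseline:
  D = 26
  F = 114
  W = 15
  S = -29 + 6·26 − 6·15 = 37
  U = 202 + 3·114 − 5·37 = 359
Option 1 (D + 33):
  D = 26 + 33 = 59
  F = 114
  W = 15
  S = -29 + 6·59 − 6·15 = 235
  U = 202 + 3·114 − 5·235 = -631
ΔS = 235 − 37 = 198; ΔU = -631 − 359 = -990
Score = 1·198 + 4·(-990) = -3762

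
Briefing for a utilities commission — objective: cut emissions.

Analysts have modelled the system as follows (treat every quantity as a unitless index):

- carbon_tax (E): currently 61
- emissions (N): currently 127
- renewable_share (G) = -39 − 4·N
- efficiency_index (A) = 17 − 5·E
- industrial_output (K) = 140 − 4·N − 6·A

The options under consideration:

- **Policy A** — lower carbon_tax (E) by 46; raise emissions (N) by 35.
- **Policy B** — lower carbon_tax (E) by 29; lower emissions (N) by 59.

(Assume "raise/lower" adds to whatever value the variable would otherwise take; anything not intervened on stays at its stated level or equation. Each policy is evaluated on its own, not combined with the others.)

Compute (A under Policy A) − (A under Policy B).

85

Policy A (E − 46, N + 35):
  E = 61 − 46 = 15
  A = 17 − 5·15 = -58
Policy B (E − 29, N − 59):
  E = 61 − 29 = 32
  A = 17 − 5·32 = -143
A: -58 − (-143) = 85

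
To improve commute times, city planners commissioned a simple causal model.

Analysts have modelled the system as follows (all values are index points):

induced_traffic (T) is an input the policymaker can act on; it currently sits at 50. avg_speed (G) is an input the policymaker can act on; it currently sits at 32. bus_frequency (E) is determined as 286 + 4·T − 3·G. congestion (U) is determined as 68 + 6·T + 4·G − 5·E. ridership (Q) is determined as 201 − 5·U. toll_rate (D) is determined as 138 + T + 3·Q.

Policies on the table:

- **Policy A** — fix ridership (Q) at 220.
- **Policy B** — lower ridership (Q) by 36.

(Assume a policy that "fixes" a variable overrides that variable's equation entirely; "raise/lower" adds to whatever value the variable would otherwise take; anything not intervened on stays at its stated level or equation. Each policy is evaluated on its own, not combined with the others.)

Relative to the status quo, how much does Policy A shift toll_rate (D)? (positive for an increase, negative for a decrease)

-21753

Baseline:
  T = 50
  G = 32
  E = 286 + 4·50 − 3·32 = 390
  U = 68 + 6·50 + 4·32 − 5·390 = -1454
  Q = 201 − 5·(-1454) = 7471
  D = 138 + 50 + 3·7471 = 22601
Policy A (Q := 220):
  T = 50
  G = 32
  E = 286 + 4·50 − 3·32 = 390
  U = 68 + 6·50 + 4·32 − 5·390 = -1454
  Q = 220
  D = 138 + 50 + 3·220 = 848
Change in D: 848 − 22601 = -21753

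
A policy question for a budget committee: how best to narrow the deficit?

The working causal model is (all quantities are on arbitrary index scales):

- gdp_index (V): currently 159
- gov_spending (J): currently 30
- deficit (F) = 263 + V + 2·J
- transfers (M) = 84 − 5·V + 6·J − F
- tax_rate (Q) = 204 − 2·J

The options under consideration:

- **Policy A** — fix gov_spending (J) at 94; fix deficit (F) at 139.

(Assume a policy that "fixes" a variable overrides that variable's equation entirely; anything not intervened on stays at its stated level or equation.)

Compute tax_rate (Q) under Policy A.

16

Policy A (J := 94, F := 139):
  J = 94
  Q = 204 − 2·94 = 16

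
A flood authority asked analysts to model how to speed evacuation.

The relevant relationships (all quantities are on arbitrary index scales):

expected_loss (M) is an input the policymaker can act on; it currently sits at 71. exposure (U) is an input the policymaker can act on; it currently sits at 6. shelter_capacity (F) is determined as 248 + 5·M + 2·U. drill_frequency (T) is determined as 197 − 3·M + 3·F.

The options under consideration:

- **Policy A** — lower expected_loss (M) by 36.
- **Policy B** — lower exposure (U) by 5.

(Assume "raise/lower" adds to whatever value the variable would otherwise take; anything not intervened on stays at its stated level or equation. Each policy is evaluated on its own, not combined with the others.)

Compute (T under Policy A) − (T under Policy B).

-402

Policy A (M − 36):
  M = 71 − 36 = 35
  U = 6
  F = 248 + 5·35 + 2·6 = 435
  T = 197 − 3·35 + 3·435 = 1397
Policy B (U − 5):
  M = 71
  U = 6 − 5 = 1
  F = 248 + 5·71 + 2·1 = 605
  T = 197 − 3·71 + 3·605 = 1799
T: 1397 − 1799 = -402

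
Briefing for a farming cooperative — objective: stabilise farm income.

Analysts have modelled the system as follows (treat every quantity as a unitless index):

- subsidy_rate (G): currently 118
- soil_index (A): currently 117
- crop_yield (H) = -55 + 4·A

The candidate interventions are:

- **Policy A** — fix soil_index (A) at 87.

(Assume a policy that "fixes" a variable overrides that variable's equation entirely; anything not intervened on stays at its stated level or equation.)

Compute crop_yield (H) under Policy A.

Policy A (A := 87):
  A = 87
  H = -55 + 4·87 = 293

293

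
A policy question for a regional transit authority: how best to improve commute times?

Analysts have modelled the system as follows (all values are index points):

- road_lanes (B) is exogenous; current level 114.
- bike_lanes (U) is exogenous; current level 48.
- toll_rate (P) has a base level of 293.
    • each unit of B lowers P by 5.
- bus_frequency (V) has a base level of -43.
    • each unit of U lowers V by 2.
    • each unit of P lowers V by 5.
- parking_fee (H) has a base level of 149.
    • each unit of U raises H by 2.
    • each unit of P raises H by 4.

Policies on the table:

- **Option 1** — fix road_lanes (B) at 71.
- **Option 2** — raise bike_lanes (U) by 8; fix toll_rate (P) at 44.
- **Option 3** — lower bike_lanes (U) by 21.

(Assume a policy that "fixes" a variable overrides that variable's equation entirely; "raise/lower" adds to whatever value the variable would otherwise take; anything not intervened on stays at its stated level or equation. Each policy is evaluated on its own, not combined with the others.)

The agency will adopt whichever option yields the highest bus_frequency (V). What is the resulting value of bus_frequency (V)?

1288

Option 1 (B := 71):
  B = 71
  U = 48
  P = 293 − 5·71 = -62
  V = -43 − 2·48 − 5·(-62) = 171
Option 2 (U + 8, P := 44):
  B = 114
  U = 48 + 8 = 56
  P = 44
  V = -43 − 2·56 − 5·44 = -375
Option 3 (U − 21):
  B = 114
  U = 48 − 21 = 27
  P = 293 − 5·114 = -277
  V = -43 − 2·27 − 5·(-277) = 1288
Comparing — Option 1: V=171, Option 2: V=-375, Option 3: V=1288. Highest is 1288 (Option 3).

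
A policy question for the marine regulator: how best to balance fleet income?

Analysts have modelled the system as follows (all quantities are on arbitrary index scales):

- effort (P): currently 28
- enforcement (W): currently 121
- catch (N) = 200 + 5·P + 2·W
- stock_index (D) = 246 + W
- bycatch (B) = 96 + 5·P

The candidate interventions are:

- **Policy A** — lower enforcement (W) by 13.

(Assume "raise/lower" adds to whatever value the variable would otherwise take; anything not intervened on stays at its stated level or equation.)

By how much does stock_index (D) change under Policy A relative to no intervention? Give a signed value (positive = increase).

-13

Baseline:
  W = 121
  D = 246 + 121 = 367
Policy A (W − 13):
  W = 121 − 13 = 108
  D = 246 + 108 = 354
Change in D: 354 − 367 = -13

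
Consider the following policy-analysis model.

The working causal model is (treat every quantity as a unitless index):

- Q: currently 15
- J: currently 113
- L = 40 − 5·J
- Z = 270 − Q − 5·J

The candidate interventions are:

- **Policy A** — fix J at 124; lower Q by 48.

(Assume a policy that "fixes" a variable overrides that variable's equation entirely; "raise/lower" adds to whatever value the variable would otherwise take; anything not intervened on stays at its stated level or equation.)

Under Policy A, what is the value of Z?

-317

Policy A (J := 124, Q − 48):
  Q = 15 − 48 = -33
  J = 124
  Z = 270 − (-33) − 5·124 = -317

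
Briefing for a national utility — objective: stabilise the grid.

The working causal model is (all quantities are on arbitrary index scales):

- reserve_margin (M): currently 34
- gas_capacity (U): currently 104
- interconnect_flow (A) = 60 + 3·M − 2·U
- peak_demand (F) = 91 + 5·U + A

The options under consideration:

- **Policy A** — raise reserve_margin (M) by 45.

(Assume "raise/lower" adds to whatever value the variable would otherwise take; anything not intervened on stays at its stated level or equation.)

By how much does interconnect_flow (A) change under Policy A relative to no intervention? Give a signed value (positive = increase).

135

Baseline:
  M = 34
  U = 104
  A = 60 + 3·34 − 2·104 = -46
Policy A (M + 45):
  M = 34 + 45 = 79
  U = 104
  A = 60 + 3·79 − 2·104 = 89
Change in A: 89 − (-46) = 135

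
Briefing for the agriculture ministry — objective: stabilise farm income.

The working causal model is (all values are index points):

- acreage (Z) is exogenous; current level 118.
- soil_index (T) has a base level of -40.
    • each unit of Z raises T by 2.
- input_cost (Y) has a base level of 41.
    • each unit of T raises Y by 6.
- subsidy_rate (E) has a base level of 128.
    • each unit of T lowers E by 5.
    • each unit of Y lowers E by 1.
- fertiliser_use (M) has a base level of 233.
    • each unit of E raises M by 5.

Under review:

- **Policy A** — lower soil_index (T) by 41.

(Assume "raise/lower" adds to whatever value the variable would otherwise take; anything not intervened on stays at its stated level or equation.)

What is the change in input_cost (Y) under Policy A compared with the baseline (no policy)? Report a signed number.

Baseline:
  Z = 118
  T = -40 + 2·118 = 196
  Y = 41 + 6·196 = 1217
Policy A (T − 41):
  Z = 118
  T = -40 + 2·118 (−41 from intervention) = 155
  Y = 41 + 6·155 = 971
Change in Y: 971 − 1217 = -246

-246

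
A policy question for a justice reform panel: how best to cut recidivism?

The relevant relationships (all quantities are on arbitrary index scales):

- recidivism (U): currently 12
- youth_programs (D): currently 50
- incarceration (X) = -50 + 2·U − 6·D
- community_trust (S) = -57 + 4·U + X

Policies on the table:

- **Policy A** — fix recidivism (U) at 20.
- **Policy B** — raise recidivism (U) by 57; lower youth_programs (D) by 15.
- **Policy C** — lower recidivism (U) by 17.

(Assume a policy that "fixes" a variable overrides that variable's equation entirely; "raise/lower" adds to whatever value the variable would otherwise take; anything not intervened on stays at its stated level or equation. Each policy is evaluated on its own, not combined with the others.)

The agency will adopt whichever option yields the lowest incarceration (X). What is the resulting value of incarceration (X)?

Policy A (U := 20):
  U = 20
  D = 50
  X = -50 + 2·20 − 6·50 = -310
Policy B (U + 57, D − 15):
  U = 12 + 57 = 69
  D = 50 − 15 = 35
  X = -50 + 2·69 − 6·35 = -122
Policy C (U − 17):
  U = 12 − 17 = -5
  D = 50
  X = -50 + 2·(-5) − 6·50 = -360
Comparing — Policy A: X=-310, Policy B: X=-122, Policy C: X=-360. Lowest is -360 (Policy C).

-360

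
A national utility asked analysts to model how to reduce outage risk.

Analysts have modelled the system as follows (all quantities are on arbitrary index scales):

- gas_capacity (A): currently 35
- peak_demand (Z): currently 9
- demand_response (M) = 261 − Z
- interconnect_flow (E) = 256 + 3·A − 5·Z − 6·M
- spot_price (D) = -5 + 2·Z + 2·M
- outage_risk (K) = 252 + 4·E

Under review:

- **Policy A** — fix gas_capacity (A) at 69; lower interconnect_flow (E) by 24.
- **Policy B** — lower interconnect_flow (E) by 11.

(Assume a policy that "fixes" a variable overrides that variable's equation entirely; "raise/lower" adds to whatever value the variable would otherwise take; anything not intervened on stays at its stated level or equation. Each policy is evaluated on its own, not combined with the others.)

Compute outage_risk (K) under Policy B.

Policy B (E − 11):
  A = 35
  Z = 9
  M = 261 − 9 = 252
  E = 256 + 3·35 − 5·9 − 6·252 (−11 from intervention) = -1207
  K = 252 + 4·(-1207) = -4576

-4576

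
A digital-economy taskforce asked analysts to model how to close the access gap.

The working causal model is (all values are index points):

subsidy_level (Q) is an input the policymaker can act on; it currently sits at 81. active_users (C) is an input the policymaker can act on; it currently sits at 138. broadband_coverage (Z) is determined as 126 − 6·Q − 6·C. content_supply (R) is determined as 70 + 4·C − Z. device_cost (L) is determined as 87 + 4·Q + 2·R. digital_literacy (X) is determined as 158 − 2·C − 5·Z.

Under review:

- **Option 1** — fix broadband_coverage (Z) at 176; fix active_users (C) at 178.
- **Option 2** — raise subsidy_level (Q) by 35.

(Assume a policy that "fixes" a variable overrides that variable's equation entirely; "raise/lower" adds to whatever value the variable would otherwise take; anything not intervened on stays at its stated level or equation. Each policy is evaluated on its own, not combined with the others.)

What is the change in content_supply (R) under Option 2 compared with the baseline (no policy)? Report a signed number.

Baseline:
  Q = 81
  C = 138
  Z = 126 − 6·81 − 6·138 = -1188
  R = 70 + 4·138 − (-1188) = 1810
Option 2 (Q + 35):
  Q = 81 + 35 = 116
  C = 138
  Z = 126 − 6·116 − 6·138 = -1398
  R = 70 + 4·138 − (-1398) = 2020
Change in R: 2020 − 1810 = 210

210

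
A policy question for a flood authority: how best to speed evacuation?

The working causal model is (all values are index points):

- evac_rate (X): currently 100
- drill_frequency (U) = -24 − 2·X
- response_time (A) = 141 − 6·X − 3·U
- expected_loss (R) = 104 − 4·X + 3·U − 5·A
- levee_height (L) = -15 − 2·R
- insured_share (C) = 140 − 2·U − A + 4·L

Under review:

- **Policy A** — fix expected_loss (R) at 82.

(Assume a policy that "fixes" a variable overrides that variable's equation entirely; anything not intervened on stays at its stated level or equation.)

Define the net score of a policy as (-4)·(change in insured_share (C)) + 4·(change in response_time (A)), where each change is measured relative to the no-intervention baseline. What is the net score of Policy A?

67680

Baseline:
  X = 100
  U = -24 − 2·100 = -224
  A = 141 − 6·100 − 3·(-224) = 213
  R = 104 − 4·100 + 3·(-224) − 5·213 = -2033
  L = -15 − 2·(-2033) = 4051
  C = 140 − 2·(-224) − 213 + 4·4051 = 16579
Policy A (R := 82):
  X = 100
  U = -24 − 2·100 = -224
  A = 141 − 6·100 − 3·(-224) = 213
  R = 82
  L = -15 − 2·82 = -179
  C = 140 − 2·(-224) − 213 + 4·(-179) = -341
ΔC = -341 − 16579 = -16920; ΔA = 213 − 213 = 0
Score = (-4)·(-16920) + 4·0 = 67680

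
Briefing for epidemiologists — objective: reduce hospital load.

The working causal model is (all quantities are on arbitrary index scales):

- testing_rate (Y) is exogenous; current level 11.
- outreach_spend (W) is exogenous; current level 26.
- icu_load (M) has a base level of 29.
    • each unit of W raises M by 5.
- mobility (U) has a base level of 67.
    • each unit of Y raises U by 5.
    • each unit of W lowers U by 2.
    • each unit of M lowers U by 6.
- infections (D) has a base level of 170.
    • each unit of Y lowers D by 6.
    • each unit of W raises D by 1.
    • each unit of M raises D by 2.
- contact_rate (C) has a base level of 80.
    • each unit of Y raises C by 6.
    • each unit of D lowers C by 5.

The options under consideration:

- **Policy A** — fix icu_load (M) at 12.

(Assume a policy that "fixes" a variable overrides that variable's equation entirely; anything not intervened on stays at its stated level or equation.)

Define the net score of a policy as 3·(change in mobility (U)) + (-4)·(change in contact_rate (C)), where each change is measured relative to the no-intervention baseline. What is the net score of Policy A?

-3234

Baseline:
  Y = 11
  W = 26
  M = 29 + 5·26 = 159
  U = 67 + 5·11 − 2·26 − 6·159 = -884
  D = 170 − 6·11 + 26 + 2·159 = 448
  C = 80 + 6·11 − 5·448 = -2094
Policy A (M := 12):
  Y = 11
  W = 26
  M = 12
  U = 67 + 5·11 − 2·26 − 6·12 = -2
  D = 170 − 6·11 + 26 + 2·12 = 154
  C = 80 + 6·11 − 5·154 = -624
ΔU = -2 − (-884) = 882; ΔC = -624 − (-2094) = 1470
Score = 3·882 + (-4)·1470 = -3234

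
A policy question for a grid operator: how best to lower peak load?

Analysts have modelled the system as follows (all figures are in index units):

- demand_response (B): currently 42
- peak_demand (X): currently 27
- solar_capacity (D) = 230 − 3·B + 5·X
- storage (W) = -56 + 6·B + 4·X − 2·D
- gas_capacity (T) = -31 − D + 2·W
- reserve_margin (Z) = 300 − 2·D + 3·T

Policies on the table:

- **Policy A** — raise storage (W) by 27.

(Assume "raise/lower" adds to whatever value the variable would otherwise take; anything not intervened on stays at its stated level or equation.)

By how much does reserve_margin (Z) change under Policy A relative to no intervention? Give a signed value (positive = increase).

162

Baseline:
  B = 42
  X = 27
  D = 230 − 3·42 + 5·27 = 239
  W = -56 + 6·42 + 4·27 − 2·239 = -174
  T = -31 − 239 + 2·(-174) = -618
  Z = 300 − 2·239 + 3·(-618) = -2032
Policy A (W + 27):
  B = 42
  X = 27
  D = 230 − 3·42 + 5·27 = 239
  W = -56 + 6·42 + 4·27 − 2·239 (+27 from intervention) = -147
  T = -31 − 239 + 2·(-147) = -564
  Z = 300 − 2·239 + 3·(-564) = -1870
Change in Z: -1870 − (-2032) = 162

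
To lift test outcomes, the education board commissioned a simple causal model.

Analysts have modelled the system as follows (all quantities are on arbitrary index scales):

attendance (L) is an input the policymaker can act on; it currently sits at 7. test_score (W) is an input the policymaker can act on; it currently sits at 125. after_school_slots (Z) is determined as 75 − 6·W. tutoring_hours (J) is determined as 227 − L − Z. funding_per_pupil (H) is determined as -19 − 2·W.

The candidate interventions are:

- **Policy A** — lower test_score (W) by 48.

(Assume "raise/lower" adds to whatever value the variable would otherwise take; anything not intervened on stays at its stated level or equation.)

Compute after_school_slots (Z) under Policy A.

-387

Policy A (W − 48):
  W = 125 − 48 = 77
  Z = 75 − 6·77 = -387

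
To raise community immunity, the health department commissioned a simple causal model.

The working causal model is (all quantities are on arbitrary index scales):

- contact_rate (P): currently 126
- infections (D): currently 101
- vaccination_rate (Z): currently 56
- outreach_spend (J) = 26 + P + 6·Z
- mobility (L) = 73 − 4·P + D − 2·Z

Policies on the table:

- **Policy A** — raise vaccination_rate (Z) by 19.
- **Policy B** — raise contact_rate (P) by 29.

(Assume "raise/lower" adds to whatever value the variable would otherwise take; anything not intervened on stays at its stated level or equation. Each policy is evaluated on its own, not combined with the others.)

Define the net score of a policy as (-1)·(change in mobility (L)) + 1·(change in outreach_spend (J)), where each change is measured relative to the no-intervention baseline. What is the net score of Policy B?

145

Baseline:
  P = 126
  D = 101
  Z = 56
  J = 26 + 126 + 6·56 = 488
  L = 73 − 4·126 + 101 − 2·56 = -442
Policy B (P + 29):
  P = 126 + 29 = 155
  D = 101
  Z = 56
  J = 26 + 155 + 6·56 = 517
  L = 73 − 4·155 + 101 − 2·56 = -558
ΔL = -558 − (-442) = -116; ΔJ = 517 − 488 = 29
Score = (-1)·(-116) + 1·29 = 145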